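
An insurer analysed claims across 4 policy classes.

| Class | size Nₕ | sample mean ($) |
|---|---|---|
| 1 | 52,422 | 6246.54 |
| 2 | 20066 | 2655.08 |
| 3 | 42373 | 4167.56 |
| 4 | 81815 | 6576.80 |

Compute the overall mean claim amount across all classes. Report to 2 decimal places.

5569.60

N = 52422 + 20066 + 42373 + 81815 = 196676.
Weight each subgroup mean by Nₕ/N and sum.
Σ Nₕx̄ₕ = 52422·6246.54 + 20066·2655.08 + 42373·4167.56 + 81815·6576.80 = 327456119.88 + 53276835.28 + 176592019.88 + 538080892 = 1095405867.04.
Divide by N: 1095405867.04 / 196676 = 5569.5960... → 5569.60.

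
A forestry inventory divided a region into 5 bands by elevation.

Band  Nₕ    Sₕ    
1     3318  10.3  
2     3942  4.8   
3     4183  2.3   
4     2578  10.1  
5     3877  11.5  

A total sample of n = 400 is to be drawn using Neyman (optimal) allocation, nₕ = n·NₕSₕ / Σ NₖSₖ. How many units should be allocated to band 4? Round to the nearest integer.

Σ NₕSₕ = 3318·10.3 + 3942·4.8 + 4183·2.3 + 2578·10.1 + 3877·11.5 = 133341.2.
Share for 4: 26037.8/133341.2 = 0.19527.
n_4 = 400 × 0.19527 = 78.109... → 78.

78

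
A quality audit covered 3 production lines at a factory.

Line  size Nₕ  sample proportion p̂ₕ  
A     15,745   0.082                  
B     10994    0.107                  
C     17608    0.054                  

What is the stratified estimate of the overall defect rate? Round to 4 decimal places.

0.0771

N = 15745 + 10994 + 17608 = 44347.
Overall proportion = Σ (Nₕ/N)·p̂ₕ.
Σ Nₕp̂ₕ = 1291.09 + 1176.358 + 950.832 = 3418.28.
3418.28 / 44347 = 0.077080... → 0.0771.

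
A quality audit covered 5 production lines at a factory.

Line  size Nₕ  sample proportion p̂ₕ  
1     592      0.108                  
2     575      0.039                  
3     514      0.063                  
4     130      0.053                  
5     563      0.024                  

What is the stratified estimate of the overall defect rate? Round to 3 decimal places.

0.059

Wₕ = Nₕ/N with N = 2374: 0.2494, 0.2422, 0.2165, 0.0548, 0.2372.
p̂_st = 0.2494·0.108 + 0.2422·0.039 + 0.2165·0.063 + 0.0548·0.053 + 0.2372·0.024 ≈ 0.05861... → 0.059.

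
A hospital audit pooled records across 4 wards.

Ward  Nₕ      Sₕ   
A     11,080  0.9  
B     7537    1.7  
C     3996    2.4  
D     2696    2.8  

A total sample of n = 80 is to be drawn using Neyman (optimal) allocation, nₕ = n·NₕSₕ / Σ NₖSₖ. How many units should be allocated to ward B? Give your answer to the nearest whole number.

26

A: NₕSₕ = 11080·0.9 = 9972
B: NₕSₕ = 7537·1.7 = 12812.9
C: NₕSₕ = 3996·2.4 = 9590.4
D: NₕSₕ = 2696·2.8 = 7548.8
Σ NₕSₕ = 39924.1.
n_B = 80·12812.9/39924.1 = 25.675... → 26.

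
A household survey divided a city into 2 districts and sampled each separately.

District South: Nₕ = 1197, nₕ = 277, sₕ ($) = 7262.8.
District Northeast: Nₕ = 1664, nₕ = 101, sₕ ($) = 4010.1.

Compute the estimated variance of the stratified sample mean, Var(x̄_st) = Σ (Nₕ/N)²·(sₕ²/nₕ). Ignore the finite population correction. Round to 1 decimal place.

N = 2861. Term for each stratum: Wₕ²sₕ²/nₕ.
Var(x̄_st) = 33333.5053 + 53859.2077 = 87192.7130 → 87192.7.

87192.7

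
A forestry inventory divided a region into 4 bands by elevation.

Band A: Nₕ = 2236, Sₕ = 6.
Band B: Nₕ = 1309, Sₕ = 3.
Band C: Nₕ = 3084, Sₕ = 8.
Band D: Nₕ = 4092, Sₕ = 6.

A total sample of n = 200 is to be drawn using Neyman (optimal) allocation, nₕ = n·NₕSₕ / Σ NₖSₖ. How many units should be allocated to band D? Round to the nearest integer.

A: NₕSₕ = 2236·6 = 13416
B: NₕSₕ = 1309·3 = 3927
C: NₕSₕ = 3084·8 = 24672
D: NₕSₕ = 4092·6 = 24552
Σ NₕSₕ = 66567.
n_D = 200·24552/66567 = 73.766... → 74.

74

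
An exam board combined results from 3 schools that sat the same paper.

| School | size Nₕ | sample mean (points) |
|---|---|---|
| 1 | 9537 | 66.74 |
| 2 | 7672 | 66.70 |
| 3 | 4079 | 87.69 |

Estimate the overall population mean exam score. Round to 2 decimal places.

70.74

N = 21288; weights Wₕ = Nₕ/N = (0.4480, 0.3604, 0.1916).
x̄_st = Σ Wₕ·x̄ₕ = 0.4480·66.74 + 0.3604·66.70 + 0.1916·87.69 ≈ 70.7398...
→ 70.74.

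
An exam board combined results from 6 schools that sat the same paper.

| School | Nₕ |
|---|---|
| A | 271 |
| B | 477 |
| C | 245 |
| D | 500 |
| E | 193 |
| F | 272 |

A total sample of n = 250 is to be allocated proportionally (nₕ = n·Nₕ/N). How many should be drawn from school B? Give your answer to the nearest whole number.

61

Share of school B = 477/1958 = 0.24362.
Allocate 250 × 0.24362 = 60.904... → 61.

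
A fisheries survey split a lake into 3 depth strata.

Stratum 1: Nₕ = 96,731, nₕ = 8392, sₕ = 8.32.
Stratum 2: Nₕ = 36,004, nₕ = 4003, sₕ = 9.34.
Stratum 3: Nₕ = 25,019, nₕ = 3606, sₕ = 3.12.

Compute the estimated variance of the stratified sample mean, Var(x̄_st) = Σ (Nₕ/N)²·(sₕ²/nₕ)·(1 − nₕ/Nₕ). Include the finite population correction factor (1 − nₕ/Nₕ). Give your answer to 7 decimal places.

N = 157754. Term for each stratum: Wₕ²sₕ²/nₕ·(1−nₕ/Nₕ).
Var(x̄_st) = 0.0028322956 + 0.0010089316 + 0.0000581126 = 0.0038993397 → 0.0038993.

0.0038993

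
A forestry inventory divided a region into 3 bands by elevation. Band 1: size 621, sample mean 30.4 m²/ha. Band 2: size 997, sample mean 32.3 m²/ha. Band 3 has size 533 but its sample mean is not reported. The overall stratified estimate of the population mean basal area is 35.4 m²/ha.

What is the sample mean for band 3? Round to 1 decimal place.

Σ Nₕx̄ₕ = N·μ, so 533·x̄_3 = 2151·35.4 − (621·30.4 + 997·32.3).
= 76145.4 − 51081.5 = 25063.9.
x̄_3 = 25063.9 / 533 = 47.024... → 47.0.

47.0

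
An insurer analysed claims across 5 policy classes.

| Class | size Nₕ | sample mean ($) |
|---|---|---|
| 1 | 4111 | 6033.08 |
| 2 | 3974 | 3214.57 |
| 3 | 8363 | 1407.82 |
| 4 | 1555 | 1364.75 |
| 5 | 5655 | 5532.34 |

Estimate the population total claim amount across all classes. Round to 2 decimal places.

82757860.67

1: 4111·6033.08 = 24801991.88
2: 3974·3214.57 = 12774701.18
3: 8363·1407.82 = 11773598.66
4: 1555·1364.75 = 2122186.25
5: 5655·5532.34 = 31285382.7
τ̂ = Σ Nₕx̄ₕ = 82757860.67.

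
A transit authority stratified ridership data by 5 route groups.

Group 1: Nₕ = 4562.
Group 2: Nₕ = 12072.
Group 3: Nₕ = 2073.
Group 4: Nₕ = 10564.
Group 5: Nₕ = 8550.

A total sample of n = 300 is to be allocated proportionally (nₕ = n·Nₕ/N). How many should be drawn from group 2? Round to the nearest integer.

96

N = 4562 + 12072 + 2073 + 10564 + 8550 = 37821.
n_2 = 300·12072/37821 = 95.756... → 96.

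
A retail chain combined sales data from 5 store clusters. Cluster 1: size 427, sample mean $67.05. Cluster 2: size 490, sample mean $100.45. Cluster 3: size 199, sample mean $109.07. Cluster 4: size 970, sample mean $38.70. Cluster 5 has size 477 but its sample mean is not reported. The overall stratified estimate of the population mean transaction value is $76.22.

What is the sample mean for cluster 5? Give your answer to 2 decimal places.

122.13

Σ Nₕx̄ₕ = N·μ, so 477·x̄_5 = 2563·76.22 − (427·67.05 + 490·100.45 + 199·109.07 + 970·38.70).
= 195351.86 − 137094.78 = 58257.08.
x̄_5 = 58257.08 / 477 = 122.1322... → 122.13.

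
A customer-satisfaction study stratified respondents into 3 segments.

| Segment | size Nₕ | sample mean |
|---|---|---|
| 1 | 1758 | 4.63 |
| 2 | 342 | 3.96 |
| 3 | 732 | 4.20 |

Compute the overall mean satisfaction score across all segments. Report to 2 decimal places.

x̄_st = (Σ Nₕx̄ₕ) / (Σ Nₕ) = (1758·4.63 + 342·3.96 + 732·4.20) / 2832
= 12568.26 / 2832 = 4.4379... → 4.44.

4.44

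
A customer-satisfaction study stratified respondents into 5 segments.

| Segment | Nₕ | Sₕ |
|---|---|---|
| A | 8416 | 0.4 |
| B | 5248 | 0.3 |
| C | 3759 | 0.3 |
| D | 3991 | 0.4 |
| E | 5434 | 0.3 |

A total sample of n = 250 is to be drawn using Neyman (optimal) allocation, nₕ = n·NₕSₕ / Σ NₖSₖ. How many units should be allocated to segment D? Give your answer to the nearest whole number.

43

A: NₕSₕ = 8416·0.4 = 3366.4
B: NₕSₕ = 5248·0.3 = 1574.4
C: NₕSₕ = 3759·0.3 = 1127.7
D: NₕSₕ = 3991·0.4 = 1596.4
E: NₕSₕ = 5434·0.3 = 1630.2
Σ NₕSₕ = 9295.1.
n_D = 250·1596.4/9295.1 = 42.937... → 43.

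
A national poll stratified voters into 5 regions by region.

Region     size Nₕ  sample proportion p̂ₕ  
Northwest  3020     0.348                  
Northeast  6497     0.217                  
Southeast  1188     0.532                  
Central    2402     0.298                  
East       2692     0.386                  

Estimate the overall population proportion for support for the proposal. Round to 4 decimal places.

0.3068

Wₕ = Nₕ/N with N = 15799: 0.1912, 0.4112, 0.0752, 0.1520, 0.1704.
p̂_st = 0.1912·0.348 + 0.4112·0.217 + 0.0752·0.532 + 0.1520·0.298 + 0.1704·0.386 ≈ 0.306838... → 0.3068.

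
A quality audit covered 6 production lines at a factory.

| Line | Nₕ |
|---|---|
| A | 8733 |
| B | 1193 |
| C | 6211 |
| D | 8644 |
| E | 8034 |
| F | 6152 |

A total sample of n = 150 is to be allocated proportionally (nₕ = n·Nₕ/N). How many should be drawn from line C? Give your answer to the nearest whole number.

Share of line C = 6211/38967 = 0.15939.
Allocate 150 × 0.15939 = 23.909... → 24.

24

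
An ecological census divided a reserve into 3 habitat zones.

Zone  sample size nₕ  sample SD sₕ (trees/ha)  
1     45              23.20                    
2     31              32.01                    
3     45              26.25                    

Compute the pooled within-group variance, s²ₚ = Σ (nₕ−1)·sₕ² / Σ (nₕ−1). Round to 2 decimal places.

718.14

1: (45−1)·23.20² = 44·538.24 = 23682.56
2: (31−1)·32.01² = 30·1024.6401 = 30739.203
3: (45−1)·26.25² = 44·689.0625 = 30318.75
Numerator = 84740.513; denominator = Σ(nₕ−1) = 118.
s²ₚ = 84740.513/118 = 718.1399... → 718.14.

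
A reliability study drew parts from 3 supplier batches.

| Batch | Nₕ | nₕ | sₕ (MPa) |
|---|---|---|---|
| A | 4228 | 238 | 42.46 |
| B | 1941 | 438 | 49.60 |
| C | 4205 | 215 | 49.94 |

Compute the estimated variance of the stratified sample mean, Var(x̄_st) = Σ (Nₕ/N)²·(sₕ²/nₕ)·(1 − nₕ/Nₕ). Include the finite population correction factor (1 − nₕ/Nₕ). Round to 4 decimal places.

3.1481

N = 10374. Term for each stratum: Wₕ²sₕ²/nₕ·(1−nₕ/Nₕ).
Var(x̄_st) = 1.1874037 + 0.1522584 + 1.8084438 = 3.1481060 → 3.1481.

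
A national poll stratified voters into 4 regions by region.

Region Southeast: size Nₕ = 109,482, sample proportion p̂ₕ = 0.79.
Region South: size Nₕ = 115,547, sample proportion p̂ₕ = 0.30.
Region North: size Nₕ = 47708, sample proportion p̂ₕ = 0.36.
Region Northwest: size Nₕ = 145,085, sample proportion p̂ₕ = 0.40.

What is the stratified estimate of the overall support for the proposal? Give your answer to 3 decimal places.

0.470

N = 109482 + 115547 + 47708 + 145085 = 417822.
Overall proportion = Σ (Nₕ/N)·p̂ₕ.
Σ Nₕp̂ₕ = 86490.78 + 34664.1 + 17174.88 + 58034 = 196363.76.
196363.76 / 417822 = 0.46997... → 0.470.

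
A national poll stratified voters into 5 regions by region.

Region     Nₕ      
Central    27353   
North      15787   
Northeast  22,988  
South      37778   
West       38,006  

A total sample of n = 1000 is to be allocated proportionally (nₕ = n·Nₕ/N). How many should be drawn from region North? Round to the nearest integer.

N = 27353 + 15787 + 22988 + 37778 + 38006 = 141912.
n_North = 1000·15787/141912 = 111.245... → 111.

111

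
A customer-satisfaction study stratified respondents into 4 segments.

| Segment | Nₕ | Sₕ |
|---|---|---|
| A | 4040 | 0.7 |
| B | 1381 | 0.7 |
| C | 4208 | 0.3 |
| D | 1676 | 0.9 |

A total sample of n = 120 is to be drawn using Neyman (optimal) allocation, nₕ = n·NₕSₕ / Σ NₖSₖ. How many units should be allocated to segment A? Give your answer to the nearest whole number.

52

Σ NₕSₕ = 4040·0.7 + 1381·0.7 + 4208·0.3 + 1676·0.9 = 6565.5.
Share for A: 2828/6565.5 = 0.43074.
n_A = 120 × 0.43074 = 51.688... → 52.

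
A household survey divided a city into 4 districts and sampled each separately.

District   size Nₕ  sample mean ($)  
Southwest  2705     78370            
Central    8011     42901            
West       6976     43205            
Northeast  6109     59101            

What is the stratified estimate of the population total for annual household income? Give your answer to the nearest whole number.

1218116850

Population total = Σ Nₕ·x̄ₕ (each stratum's size times its mean).
2705·78370 + 8011·42901 + 6976·43205 + 6109·59101 = 211990850 + 343679911 + 301398080 + 361048009 = 1218116850.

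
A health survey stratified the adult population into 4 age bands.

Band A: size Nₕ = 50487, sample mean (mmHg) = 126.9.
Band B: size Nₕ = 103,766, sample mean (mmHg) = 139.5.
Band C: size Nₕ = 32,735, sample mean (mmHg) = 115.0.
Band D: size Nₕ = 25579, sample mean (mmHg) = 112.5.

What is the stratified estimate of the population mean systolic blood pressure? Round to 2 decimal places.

129.49

N = 50487 + 103766 + 32735 + 25579 = 212567.
Overall mean = Σ (Nₕ/N)·x̄ₕ — weight by population share, not a simple average.
Σ Nₕx̄ₕ = 50487·126.9 + 103766·139.5 + 32735·115.0 + 25579·112.5 = 6406800.3 + 14475357 + 3764525 + 2877637.5 = 27524319.8.
Divide by N: 27524319.8 / 212567 = 129.4854... → 129.49.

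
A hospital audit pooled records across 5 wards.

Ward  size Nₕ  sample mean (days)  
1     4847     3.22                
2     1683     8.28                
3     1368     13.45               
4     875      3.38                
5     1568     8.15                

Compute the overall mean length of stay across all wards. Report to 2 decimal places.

x̄_st = (Σ Nₕx̄ₕ) / (Σ Nₕ) = (4847·3.22 + 1683·8.28 + 1368·13.45 + 875·3.38 + 1568·8.15) / 10341
= 63678.88 / 10341 = 6.1579... → 6.16.

6.16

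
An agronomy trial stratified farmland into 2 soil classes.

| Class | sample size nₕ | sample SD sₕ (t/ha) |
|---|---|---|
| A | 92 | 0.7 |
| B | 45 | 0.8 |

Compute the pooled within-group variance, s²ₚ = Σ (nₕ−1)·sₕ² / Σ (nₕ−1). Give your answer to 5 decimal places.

A: (92−1)·0.7² = 91·0.49 = 44.59
B: (45−1)·0.8² = 44·0.64 = 28.16
Numerator = 72.75; denominator = Σ(nₕ−1) = 135.
s²ₚ = 72.75/135 = 0.5388889... → 0.53889.

0.53889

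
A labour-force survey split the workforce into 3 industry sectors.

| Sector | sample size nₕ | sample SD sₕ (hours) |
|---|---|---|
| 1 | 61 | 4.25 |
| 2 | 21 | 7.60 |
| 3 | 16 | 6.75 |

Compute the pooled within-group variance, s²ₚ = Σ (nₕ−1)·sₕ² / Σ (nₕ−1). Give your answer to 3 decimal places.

30.762

Degrees of freedom: 60 + 20 + 15 = 95.
Σ(nₕ−1)sₕ² = 60·18.0625 + 20·57.76 + 15·45.5625 = 2922.3875.
s²ₚ = 2922.3875 / 95 = 30.76197... → 30.762.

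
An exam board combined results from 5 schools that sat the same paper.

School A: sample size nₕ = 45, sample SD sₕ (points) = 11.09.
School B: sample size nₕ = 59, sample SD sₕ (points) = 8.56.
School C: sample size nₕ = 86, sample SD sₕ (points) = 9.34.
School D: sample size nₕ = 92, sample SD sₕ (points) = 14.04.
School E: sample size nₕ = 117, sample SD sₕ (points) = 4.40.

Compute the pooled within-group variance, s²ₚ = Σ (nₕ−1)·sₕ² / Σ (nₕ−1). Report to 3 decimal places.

Degrees of freedom: 44 + 58 + 85 + 91 + 116 = 394.
Σ(nₕ−1)sₕ² = 44·122.9881 + 58·73.2736 + 85·87.2356 + 91·197.1216 + 116·19.36 = 37260.1968.
s²ₚ = 37260.1968 / 394 = 94.56903... → 94.569.

94.569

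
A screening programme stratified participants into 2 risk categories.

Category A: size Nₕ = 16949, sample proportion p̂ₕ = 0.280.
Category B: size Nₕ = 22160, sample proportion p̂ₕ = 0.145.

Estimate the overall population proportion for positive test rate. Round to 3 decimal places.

0.204

Wₕ = Nₕ/N with N = 39109: 0.4334, 0.5666.
p̂_st = 0.4334·0.280 + 0.5666·0.145 ≈ 0.20351... → 0.204.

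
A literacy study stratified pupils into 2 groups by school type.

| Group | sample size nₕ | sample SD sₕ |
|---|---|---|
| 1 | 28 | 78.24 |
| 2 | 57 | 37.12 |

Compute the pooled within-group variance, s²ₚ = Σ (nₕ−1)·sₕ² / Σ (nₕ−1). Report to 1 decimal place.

2921.0

Degrees of freedom: 27 + 56 = 83.
Σ(nₕ−1)sₕ² = 27·6121.4976 + 56·1377.8944 = 242442.5216.
s²ₚ = 242442.5216 / 83 = 2920.994... → 2921.0.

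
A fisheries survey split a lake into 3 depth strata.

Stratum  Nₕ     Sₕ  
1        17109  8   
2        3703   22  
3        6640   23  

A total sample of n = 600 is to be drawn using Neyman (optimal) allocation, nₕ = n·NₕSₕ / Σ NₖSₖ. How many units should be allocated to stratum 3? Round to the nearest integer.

247

1: NₕSₕ = 17109·8 = 136872
2: NₕSₕ = 3703·22 = 81466
3: NₕSₕ = 6640·23 = 152720
Σ NₕSₕ = 371058.
n_3 = 600·152720/371058 = 246.948... → 247.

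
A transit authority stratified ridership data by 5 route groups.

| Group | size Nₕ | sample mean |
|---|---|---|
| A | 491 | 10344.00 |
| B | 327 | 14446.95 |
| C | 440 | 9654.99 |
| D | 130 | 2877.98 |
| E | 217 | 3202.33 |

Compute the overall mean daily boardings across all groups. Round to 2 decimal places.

N = 491 + 327 + 440 + 130 + 217 = 1605.
Overall mean = Σ (Nₕ/N)·x̄ₕ — weight by population share, not a simple average.
Σ Nₕx̄ₕ = 491·10344.00 + 327·14446.95 + 440·9654.99 + 130·2877.98 + 217·3202.33 = 5078904 + 4724152.65 + 4248195.6 + 374137.4 + 694905.61 = 15120295.26.
Divide by N: 15120295.26 / 1605 = 9420.7447... → 9420.74.

9420.74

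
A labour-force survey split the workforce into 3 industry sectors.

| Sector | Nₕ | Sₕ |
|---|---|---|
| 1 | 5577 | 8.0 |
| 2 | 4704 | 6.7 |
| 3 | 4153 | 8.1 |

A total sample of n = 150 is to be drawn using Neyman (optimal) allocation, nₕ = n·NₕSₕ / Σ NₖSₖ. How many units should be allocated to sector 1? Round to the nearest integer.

Σ NₕSₕ = 5577·8.0 + 4704·6.7 + 4153·8.1 = 109772.1.
Share for 1: 44616/109772.1 = 0.40644.
n_1 = 150 × 0.40644 = 60.966... → 61.

61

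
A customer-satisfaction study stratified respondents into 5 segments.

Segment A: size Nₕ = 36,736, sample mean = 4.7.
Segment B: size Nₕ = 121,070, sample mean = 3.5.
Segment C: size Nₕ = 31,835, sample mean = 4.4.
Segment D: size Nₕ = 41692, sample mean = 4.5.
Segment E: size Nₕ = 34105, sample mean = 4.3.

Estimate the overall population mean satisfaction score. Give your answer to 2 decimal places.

N = 265438; weights Wₕ = Nₕ/N = (0.1384, 0.4561, 0.1199, 0.1571, 0.1285).
x̄_st = Σ Wₕ·x̄ₕ = 0.1384·4.7 + 0.4561·3.5 + 0.1199·4.4 + 0.1571·4.5 + 0.1285·4.3 ≈ 4.0339...
→ 4.03.

4.03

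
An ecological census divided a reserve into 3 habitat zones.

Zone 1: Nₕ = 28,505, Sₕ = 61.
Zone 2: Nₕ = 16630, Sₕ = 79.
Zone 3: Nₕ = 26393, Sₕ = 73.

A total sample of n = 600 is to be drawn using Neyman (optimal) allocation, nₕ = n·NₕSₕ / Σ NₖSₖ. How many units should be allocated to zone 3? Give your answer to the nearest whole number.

1: NₕSₕ = 28505·61 = 1738805
2: NₕSₕ = 16630·79 = 1313770
3: NₕSₕ = 26393·73 = 1926689
Σ NₕSₕ = 4979264.
n_3 = 600·1926689/4979264 = 232.166... → 232.

232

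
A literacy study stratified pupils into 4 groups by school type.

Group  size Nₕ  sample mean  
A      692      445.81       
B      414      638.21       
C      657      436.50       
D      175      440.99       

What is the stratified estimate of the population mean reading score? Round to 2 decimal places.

x̄_st = (Σ Nₕx̄ₕ) / (Σ Nₕ) = (692·445.81 + 414·638.21 + 657·436.50 + 175·440.99) / 1938
= 936673.21 / 1938 = 483.3195... → 483.32.

483.32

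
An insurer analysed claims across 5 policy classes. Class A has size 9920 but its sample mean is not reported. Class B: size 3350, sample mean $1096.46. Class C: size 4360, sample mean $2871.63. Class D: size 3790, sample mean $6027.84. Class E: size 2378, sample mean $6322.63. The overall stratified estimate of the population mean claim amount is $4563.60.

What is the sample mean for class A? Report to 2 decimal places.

5497.01

N = 9920 + 3350 + 4360 + 3790 + 2378 = 23798.
Overall total = μ·N = 4563.60·23798 = 108604552.8.
Subtract the known strata: 3350·1096.46 + 4360·2871.63 + 3790·6027.84 + 2378·6322.63 = 54074175.54.
Remaining total for class A: 108604552.8 − 54074175.54 = 54530377.26.
Divide by its size: 54530377.26 / 9920 = 5497.0138... → 5497.01.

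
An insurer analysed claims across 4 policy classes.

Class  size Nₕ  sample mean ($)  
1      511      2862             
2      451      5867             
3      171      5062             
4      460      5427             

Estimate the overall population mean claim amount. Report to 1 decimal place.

N = 1593; weights Wₕ = Nₕ/N = (0.3208, 0.2831, 0.1073, 0.2888).
x̄_st = Σ Wₕ·x̄ₕ = 0.3208·2862 + 0.2831·5867 + 0.1073·5062 + 0.2888·5427 ≈ 4689.593...
→ 4689.6.

4689.6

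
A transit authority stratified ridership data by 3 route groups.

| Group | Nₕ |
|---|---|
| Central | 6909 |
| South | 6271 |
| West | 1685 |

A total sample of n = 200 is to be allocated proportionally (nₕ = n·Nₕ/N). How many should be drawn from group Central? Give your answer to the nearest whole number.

N = 6909 + 6271 + 1685 = 14865.
n_Central = 200·6909/14865 = 92.957... → 93.

93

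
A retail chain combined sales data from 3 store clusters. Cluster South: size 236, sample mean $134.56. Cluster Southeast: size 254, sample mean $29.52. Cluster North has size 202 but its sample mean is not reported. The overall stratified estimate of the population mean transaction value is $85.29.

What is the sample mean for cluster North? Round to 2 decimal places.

Σ Nₕx̄ₕ = N·μ, so 202·x̄_North = 692·85.29 − (236·134.56 + 254·29.52).
= 59020.68 − 39254.24 = 19766.44.
x̄_North = 19766.44 / 202 = 97.8537... → 97.85.

97.85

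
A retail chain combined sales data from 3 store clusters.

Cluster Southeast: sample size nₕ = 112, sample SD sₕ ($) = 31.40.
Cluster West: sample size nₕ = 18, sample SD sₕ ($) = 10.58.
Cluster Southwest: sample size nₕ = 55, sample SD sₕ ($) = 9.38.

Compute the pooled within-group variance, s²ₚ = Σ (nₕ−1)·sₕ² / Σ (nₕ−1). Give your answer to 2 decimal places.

Southeast: (112−1)·31.40² = 111·985.96 = 109441.56
West: (18−1)·10.58² = 17·111.9364 = 1902.9188
Southwest: (55−1)·9.38² = 54·87.9844 = 4751.1576
Numerator = 116095.6364; denominator = Σ(nₕ−1) = 182.
s²ₚ = 116095.6364/182 = 637.8881... → 637.89.

637.89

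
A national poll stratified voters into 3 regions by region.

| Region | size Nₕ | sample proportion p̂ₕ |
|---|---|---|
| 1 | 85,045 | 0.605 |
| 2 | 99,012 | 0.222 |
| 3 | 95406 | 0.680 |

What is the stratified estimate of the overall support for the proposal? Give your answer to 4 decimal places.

Wₕ = Nₕ/N with N = 279463: 0.3043, 0.3543, 0.3414.
p̂_st = 0.3043·0.605 + 0.3543·0.222 + 0.3414·0.680 ≈ 0.494910... → 0.4949.

0.4949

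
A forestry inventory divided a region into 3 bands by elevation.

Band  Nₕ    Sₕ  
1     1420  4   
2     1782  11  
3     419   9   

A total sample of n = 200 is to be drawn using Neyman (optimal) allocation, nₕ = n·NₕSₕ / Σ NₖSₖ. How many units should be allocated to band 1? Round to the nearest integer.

1: NₕSₕ = 1420·4 = 5680
2: NₕSₕ = 1782·11 = 19602
3: NₕSₕ = 419·9 = 3771
Σ NₕSₕ = 29053.
n_1 = 200·5680/29053 = 39.101... → 39.

39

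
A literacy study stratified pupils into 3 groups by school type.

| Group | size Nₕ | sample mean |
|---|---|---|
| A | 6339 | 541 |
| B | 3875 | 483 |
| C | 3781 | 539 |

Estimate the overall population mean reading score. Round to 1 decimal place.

524.4

N = 6339 + 3875 + 3781 = 13995.
The stratified mean weights each stratum mean by its population share Nₕ/N.
Σ Nₕx̄ₕ = 6339·541 + 3875·483 + 3781·539 = 3429399 + 1871625 + 2037959 = 7338983.
Divide by N: 7338983 / 13995 = 524.400... → 524.4.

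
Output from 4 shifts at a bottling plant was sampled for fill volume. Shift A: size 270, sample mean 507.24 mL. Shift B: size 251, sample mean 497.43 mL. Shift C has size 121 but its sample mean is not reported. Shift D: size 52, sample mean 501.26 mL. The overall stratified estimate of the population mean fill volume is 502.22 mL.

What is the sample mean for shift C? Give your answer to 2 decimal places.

Σ Nₕx̄ₕ = N·μ, so 121·x̄_C = 694·502.22 − (270·507.24 + 251·497.43 + 52·501.26).
= 348540.68 − 287875.25 = 60665.43.
x̄_C = 60665.43 / 121 = 501.3672... → 501.37.

501.37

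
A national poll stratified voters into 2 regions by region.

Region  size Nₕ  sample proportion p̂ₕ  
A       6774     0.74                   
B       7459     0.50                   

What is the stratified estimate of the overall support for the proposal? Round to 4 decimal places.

Wₕ = Nₕ/N with N = 14233: 0.4759, 0.5241.
p̂_st = 0.4759·0.74 + 0.5241·0.50 ≈ 0.614225... → 0.6142.

0.6142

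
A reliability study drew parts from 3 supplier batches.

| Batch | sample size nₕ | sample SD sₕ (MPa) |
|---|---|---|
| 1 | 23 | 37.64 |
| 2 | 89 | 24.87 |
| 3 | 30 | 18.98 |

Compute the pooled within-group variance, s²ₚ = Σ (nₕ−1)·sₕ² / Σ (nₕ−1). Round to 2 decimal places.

690.97

Degrees of freedom: 22 + 88 + 29 = 139.
Σ(nₕ−1)sₕ² = 22·1416.7696 + 88·618.5169 + 29·360.2404 = 96045.39.
s²ₚ = 96045.39 / 139 = 690.9740... → 690.97.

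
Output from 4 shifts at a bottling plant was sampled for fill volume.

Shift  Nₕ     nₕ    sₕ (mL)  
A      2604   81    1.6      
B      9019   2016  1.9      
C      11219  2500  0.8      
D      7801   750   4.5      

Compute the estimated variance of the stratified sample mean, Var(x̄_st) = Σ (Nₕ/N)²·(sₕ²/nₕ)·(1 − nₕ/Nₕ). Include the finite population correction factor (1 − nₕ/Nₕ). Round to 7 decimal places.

N = 30643. Term for each stratum: Wₕ²sₕ²/nₕ·(1−nₕ/Nₕ).
Var(x̄_st) = 0.0002211315 + 0.0001204472 + 0.0000266685 + 0.0015816202 = 0.0019498673 → 0.0019499.

0.0019499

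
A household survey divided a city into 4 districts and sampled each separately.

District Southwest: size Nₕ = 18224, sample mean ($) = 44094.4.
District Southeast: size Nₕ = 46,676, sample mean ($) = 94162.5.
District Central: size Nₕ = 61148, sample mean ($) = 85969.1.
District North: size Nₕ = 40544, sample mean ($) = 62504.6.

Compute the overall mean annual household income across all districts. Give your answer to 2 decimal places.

N = 18224 + 46676 + 61148 + 40544 = 166592.
Weight each subgroup mean by Nₕ/N and sum.
Σ Nₕx̄ₕ = 18224·44094.4 + 46676·94162.5 + 61148·85969.1 + 40544·62504.6 = 803576345.6 + 4395128850 + 5256838526.8 + 2534186502.4 = 12989730224.8.
Divide by N: 12989730224.8 / 166592 = 77973.3134... → 77973.31.

77973.31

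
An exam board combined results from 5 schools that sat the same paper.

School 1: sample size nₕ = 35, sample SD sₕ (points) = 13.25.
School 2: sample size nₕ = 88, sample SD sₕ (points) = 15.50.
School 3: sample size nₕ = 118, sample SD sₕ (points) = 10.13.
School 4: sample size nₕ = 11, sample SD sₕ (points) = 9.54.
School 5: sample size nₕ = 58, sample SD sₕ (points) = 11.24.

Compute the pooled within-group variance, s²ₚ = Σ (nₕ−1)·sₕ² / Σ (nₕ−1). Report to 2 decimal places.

Degrees of freedom: 34 + 87 + 117 + 10 + 57 = 305.
Σ(nₕ−1)sₕ² = 34·175.5625 + 87·240.25 + 117·102.6169 + 10·91.0116 + 57·126.3376 = 46988.4115.
s²ₚ = 46988.4115 / 305 = 154.0604... → 154.06.

154.06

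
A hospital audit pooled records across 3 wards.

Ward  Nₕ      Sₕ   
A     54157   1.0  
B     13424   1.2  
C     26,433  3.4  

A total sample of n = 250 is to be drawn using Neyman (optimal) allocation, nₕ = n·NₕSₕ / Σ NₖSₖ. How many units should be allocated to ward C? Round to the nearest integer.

A: NₕSₕ = 54157·1.0 = 54157
B: NₕSₕ = 13424·1.2 = 16108.8
C: NₕSₕ = 26433·3.4 = 89872.2
Σ NₕSₕ = 160138.
n_C = 250·89872.2/160138 = 140.304... → 140.

140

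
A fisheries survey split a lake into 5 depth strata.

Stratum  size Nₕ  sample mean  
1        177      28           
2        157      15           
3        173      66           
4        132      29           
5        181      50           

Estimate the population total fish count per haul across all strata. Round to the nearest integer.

31607

Population total = Σ Nₕ·x̄ₕ (each stratum's size times its mean).
177·28 + 157·15 + 173·66 + 132·29 + 181·50 = 4956 + 2355 + 11418 + 3828 + 9050 = 31607.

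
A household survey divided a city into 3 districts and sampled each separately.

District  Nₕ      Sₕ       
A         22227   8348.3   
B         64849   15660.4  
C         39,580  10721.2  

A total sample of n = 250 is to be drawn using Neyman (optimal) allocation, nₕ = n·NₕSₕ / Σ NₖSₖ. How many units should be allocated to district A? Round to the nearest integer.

A: NₕSₕ = 22227·8348.3 = 185557664.1
B: NₕSₕ = 64849·15660.4 = 1015561279.6
C: NₕSₕ = 39580·10721.2 = 424345096
Σ NₕSₕ = 1625464039.7.
n_A = 250·185557664.1/1625464039.7 = 28.539... → 29.

29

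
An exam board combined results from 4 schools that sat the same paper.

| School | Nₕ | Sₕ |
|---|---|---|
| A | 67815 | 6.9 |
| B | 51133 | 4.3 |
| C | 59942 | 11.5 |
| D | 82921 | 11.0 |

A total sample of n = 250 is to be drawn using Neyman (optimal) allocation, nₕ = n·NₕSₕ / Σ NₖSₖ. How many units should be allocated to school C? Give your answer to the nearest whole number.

75

A: NₕSₕ = 67815·6.9 = 467923.5
B: NₕSₕ = 51133·4.3 = 219871.9
C: NₕSₕ = 59942·11.5 = 689333
D: NₕSₕ = 82921·11.0 = 912131
Σ NₕSₕ = 2289259.4.
n_C = 250·689333/2289259.4 = 75.279... → 75.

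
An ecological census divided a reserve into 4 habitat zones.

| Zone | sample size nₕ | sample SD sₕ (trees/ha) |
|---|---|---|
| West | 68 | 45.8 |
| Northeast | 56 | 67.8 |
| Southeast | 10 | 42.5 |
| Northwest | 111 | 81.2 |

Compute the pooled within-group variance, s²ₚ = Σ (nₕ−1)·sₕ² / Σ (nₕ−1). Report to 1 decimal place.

4709.1

West: (68−1)·45.8² = 67·2097.64 = 140541.88
Northeast: (56−1)·67.8² = 55·4596.84 = 252826.2
Southeast: (10−1)·42.5² = 9·1806.25 = 16256.25
Northwest: (111−1)·81.2² = 110·6593.44 = 725278.4
Numerator = 1134902.73; denominator = Σ(nₕ−1) = 241.
s²ₚ = 1134902.73/241 = 4709.140... → 4709.1.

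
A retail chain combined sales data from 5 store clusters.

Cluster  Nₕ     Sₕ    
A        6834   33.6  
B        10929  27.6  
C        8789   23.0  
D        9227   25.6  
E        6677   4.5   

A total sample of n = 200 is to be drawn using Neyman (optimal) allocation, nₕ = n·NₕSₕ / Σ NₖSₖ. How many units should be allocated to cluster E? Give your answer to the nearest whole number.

6

Σ NₕSₕ = 6834·33.6 + 10929·27.6 + 8789·23.0 + 9227·25.6 + 6677·4.5 = 999667.5.
Share for E: 30046.5/999667.5 = 0.03006.
n_E = 200 × 0.03006 = 6.011... → 6.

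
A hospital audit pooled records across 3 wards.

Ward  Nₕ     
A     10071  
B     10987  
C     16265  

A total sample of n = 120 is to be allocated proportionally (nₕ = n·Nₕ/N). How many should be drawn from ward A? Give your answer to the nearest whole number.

32

N = 10071 + 10987 + 16265 = 37323.
n_A = 120·10071/37323 = 32.380... → 32.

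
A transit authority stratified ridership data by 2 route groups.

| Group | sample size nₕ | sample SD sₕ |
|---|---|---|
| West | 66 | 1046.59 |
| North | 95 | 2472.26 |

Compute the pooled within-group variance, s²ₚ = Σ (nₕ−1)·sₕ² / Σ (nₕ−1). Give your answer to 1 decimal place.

Degrees of freedom: 65 + 94 = 159.
Σ(nₕ−1)sₕ² = 65·1095350.6281 + 94·6112069.5076 = 645732324.5409.
s²ₚ = 645732324.5409 / 159 = 4061209.588... → 4061209.6.

4061209.6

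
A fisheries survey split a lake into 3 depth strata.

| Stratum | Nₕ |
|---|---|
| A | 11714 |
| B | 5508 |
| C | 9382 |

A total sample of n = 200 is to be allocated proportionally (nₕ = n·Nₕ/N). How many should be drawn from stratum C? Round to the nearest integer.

N = 11714 + 5508 + 9382 = 26604.
n_C = 200·9382/26604 = 70.531... → 71.

71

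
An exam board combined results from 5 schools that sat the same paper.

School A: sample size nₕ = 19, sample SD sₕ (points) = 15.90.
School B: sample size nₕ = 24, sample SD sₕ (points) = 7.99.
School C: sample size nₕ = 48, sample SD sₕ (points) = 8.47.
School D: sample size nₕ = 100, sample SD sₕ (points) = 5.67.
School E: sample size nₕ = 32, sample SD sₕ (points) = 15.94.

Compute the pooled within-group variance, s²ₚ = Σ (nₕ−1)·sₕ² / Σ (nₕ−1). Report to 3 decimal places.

93.808

Degrees of freedom: 18 + 23 + 47 + 99 + 31 = 218.
Σ(nₕ−1)sₕ² = 18·252.81 + 23·63.8401 + 47·71.7409 + 99·32.1489 + 31·254.0836 = 20450.0573.
s²ₚ = 20450.0573 / 218 = 93.80760... → 93.808.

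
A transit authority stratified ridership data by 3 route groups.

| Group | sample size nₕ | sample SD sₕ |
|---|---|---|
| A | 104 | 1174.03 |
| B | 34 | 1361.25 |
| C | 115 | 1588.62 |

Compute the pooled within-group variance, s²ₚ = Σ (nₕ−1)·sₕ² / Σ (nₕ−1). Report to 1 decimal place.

1963288.3

Degrees of freedom: 103 + 33 + 114 = 250.
Σ(nₕ−1)sₕ² = 103·1378346.4409 + 33·1853001.5625 + 114·2523713.5044 = 490822074.4768.
s²ₚ = 490822074.4768 / 250 = 1963288.298... → 1963288.3.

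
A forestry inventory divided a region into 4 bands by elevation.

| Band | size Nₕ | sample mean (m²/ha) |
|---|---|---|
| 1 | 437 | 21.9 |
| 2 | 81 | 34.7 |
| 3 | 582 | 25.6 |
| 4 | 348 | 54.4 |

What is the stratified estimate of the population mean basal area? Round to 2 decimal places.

x̄_st = (Σ Nₕx̄ₕ) / (Σ Nₕ) = (437·21.9 + 81·34.7 + 582·25.6 + 348·54.4) / 1448
= 46211.4 / 1448 = 31.9140... → 31.91.

31.91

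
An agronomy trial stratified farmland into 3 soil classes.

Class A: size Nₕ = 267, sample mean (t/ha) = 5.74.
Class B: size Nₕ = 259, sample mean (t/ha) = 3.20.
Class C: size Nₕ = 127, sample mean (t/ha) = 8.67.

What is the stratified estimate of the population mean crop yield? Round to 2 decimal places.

5.30

N = 653; weights Wₕ = Nₕ/N = (0.4089, 0.3966, 0.1945).
x̄_st = Σ Wₕ·x̄ₕ = 0.4089·5.74 + 0.3966·3.20 + 0.1945·8.67 ≈ 5.3024...
→ 5.30.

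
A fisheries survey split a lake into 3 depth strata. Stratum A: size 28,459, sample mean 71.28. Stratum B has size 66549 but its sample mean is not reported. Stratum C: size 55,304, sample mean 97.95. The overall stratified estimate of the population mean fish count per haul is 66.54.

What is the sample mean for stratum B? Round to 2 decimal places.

38.41

N = 28459 + 66549 + 55304 = 150312.
Overall total = μ·N = 66.54·150312 = 10001760.48.
Subtract the known strata: 28459·71.28 + 55304·97.95 = 7445584.32.
Remaining total for stratum B: 10001760.48 − 7445584.32 = 2556176.16.
Divide by its size: 2556176.16 / 66549 = 38.4104... → 38.41.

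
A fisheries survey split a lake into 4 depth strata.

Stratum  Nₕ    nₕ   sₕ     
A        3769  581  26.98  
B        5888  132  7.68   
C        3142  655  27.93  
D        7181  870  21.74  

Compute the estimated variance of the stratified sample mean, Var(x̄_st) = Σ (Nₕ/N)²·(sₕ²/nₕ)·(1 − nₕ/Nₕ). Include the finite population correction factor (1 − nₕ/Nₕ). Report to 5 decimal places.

0.16063

N = 19980; Wₕ = Nₕ/N.
stratum A: (3769/19980)²·26.98²/581·(1 − 581/3769) = 0.03771041
stratum B: (5888/19980)²·7.68²/132·(1 − 132/5888) = 0.03793553
stratum C: (3142/19980)²·27.93²/655·(1 − 655/3142) = 0.02331265
stratum D: (7181/19980)²·21.74²/870·(1 − 870/7181) = 0.06167256
Sum = 0.16063114 → 0.16063.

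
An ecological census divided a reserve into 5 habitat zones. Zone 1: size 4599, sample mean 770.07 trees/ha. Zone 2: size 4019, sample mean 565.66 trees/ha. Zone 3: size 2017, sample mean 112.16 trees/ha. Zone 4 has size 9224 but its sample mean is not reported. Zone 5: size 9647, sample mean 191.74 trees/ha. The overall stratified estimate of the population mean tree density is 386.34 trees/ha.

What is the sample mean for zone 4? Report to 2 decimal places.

N = 4599 + 4019 + 2017 + 9224 + 9647 = 29506.
Overall total = μ·N = 386.34·29506 = 11399348.04.
Subtract the known strata: 4599·770.07 + 4019·565.66 + 2017·112.16 + 9647·191.74 = 7890881.97.
Remaining total for zone 4: 11399348.04 − 7890881.97 = 3508466.07.
Divide by its size: 3508466.07 / 9224 = 380.3628... → 380.36.

380.36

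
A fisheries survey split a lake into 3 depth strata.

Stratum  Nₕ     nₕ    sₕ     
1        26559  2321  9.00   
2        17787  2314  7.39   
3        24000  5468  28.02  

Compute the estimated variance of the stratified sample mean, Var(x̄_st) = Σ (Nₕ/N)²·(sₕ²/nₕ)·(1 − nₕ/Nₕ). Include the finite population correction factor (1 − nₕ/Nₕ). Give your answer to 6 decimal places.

N = 68346; Wₕ = Nₕ/N.
stratum 1: (26559/68346)²·9.00²/2321·(1 − 2321/26559) = 0.004809414
stratum 2: (17787/68346)²·7.39²/2314·(1 − 2314/17787) = 0.001390518
stratum 3: (24000/68346)²·28.02²/5468·(1 − 5468/24000) = 0.013671466
Sum = 0.019871398 → 0.019871.

0.019871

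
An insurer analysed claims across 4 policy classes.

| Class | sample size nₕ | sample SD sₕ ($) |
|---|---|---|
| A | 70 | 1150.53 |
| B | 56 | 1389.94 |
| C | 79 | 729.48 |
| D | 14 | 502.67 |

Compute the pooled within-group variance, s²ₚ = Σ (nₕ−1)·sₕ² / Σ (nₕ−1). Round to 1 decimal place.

1127371.0

A: (70−1)·1150.53² = 69·1323719.2809 = 91336630.3821
B: (56−1)·1389.94² = 55·1931933.2036 = 106256326.198
C: (79−1)·729.48² = 78·532141.0704 = 41507003.4912
D: (14−1)·502.67² = 13·252677.1289 = 3284802.6757
Numerator = 242384762.747; denominator = Σ(nₕ−1) = 215.
s²ₚ = 242384762.747/215 = 1127370.990... → 1127371.0.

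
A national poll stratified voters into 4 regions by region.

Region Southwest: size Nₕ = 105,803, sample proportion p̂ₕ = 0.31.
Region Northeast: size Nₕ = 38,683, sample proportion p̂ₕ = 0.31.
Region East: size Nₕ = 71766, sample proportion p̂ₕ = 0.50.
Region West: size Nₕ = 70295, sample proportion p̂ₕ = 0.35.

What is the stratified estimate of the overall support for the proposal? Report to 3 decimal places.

0.367

N = 105803 + 38683 + 71766 + 70295 = 286547.
Overall proportion = Σ (Nₕ/N)·p̂ₕ.
Σ Nₕp̂ₕ = 32798.93 + 11991.73 + 35883 + 24603.25 = 105276.91.
105276.91 / 286547 = 0.36740... → 0.367.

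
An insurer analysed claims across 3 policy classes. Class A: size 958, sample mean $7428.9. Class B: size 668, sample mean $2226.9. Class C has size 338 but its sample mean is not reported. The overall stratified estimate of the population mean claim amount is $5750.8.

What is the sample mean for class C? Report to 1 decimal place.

N = 958 + 668 + 338 = 1964.
Overall total = μ·N = 5750.8·1964 = 11294571.2.
Subtract the known strata: 958·7428.9 + 668·2226.9 = 8604455.4.
Remaining total for class C: 11294571.2 − 8604455.4 = 2690115.8.
Divide by its size: 2690115.8 / 338 = 7958.922... → 7958.9.

7958.9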